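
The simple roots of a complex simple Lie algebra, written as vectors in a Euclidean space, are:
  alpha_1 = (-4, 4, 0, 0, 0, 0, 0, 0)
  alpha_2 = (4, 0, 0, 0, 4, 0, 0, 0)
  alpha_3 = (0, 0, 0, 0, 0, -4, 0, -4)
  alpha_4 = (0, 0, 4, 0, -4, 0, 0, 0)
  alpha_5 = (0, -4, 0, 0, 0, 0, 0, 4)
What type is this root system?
A5

Compute the Cartan integers a_ij = 2(alpha_i, alpha_j)/(alpha_j, alpha_j); the resulting 5x5 Cartan matrix is
[[2, -1, 0, 0, -1], [-1, 2, 0, -1, 0], [0, 0, 2, 0, -1], [0, -1, 0, 2, 0], [-1, 0, -1, 0, 2]].
All simple roots have the same length, so the diagram is simply laced. The associated Dynkin diagram is a chain of 5 nodes with single edges (A_5), so the type is A_5 (the algebra sl(6)).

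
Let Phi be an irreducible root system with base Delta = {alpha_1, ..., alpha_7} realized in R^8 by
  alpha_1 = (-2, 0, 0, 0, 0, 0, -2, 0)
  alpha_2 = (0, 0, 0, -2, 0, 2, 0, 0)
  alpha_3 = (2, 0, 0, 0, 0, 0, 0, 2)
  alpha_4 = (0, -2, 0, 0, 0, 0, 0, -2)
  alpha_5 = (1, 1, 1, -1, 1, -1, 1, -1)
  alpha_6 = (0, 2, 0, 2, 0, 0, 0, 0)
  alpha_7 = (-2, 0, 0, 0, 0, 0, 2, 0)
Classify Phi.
E_7

Compute the Cartan integers a_ij = 2(alpha_i, alpha_j)/(alpha_j, alpha_j); the resulting 7x7 Cartan matrix is
[[2, 0, -1, 0, -1, 0, 0], [0, 2, 0, 0, 0, -1, 0], [-1, 0, 2, -1, 0, 0, -1], [0, 0, -1, 2, 0, -1, 0], [-1, 0, 0, 0, 2, 0, 0], [0, -1, 0, -1, 0, 2, 0], [0, 0, -1, 0, 0, 0, 2]].
All simple roots have the same length, so the diagram is simply laced. The associated Dynkin diagram is a chain of 6 nodes with one extra node attached to the third node from one end (E_7), so the type is E_7.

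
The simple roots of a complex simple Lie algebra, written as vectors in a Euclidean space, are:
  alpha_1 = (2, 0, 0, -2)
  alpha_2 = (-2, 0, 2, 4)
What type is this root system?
Compute the Cartan integers a_ij = 2(alpha_i, alpha_j)/(alpha_j, alpha_j); the resulting 2x2 Cartan matrix is
[[2, -1], [-3, 2]].
The roots have two lengths (squared-length ratio 3:1); the short ones are alpha_{1}. The associated Dynkin diagram is two nodes joined by a triple edge (G_2), so the type is G_2.

G2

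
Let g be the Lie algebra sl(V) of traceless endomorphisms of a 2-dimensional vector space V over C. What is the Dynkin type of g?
This is sl(2), which has dimension 2^2 - 1 = 3 and rank 2 - 1 = 1 (a Cartan subalgebra is the diagonal traceless matrices). In the classification of classical Lie algebras, the special linear algebra sl(n+1) has type A_n; here n = 1, so the Dynkin diagram is a chain of 1 nodes with single edges (A_1). Hence the type is A_1.

A_1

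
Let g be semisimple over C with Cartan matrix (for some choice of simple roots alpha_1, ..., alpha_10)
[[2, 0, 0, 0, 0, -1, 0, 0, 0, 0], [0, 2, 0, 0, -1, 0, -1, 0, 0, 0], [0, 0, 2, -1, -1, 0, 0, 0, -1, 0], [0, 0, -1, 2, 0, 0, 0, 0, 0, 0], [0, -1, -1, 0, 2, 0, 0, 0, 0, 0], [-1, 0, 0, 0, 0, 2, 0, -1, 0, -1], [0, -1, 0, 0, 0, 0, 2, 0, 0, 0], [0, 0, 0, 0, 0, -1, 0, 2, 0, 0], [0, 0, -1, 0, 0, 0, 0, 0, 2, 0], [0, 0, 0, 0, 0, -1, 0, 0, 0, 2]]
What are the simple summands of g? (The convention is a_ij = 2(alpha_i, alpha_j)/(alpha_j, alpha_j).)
type D_4 + type D_6

The diagram associated to this matrix has two connected components: the simple roots {alpha_1, alpha_6, alpha_8, alpha_10} form a chain of 2 nodes with a fork of two nodes at one end (D_4), and {alpha_2, alpha_3, alpha_4, alpha_5, alpha_7, alpha_9} form a chain of 4 nodes with a fork of two nodes at one end (D_6). A semisimple Lie algebra decomposes uniquely as the direct sum of simple ideals, one per connected component of its Dynkin diagram, so g ≅ D_4 ⊕ D_6 (dimension 28 + 66 = 94).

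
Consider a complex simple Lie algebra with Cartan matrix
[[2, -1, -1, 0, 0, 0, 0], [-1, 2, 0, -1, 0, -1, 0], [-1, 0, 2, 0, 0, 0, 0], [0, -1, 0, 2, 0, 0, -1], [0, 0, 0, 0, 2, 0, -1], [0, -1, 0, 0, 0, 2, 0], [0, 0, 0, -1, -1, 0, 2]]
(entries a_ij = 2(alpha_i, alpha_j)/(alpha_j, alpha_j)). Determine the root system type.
The matrix has rank 7 with 2's on the diagonal. Reading the off-diagonal entries as Dynkin edges (a single edge where a_ij = a_ji = -1; a double or triple edge where a_ij * a_ji = 2 or 3), the diagram is a chain of 6 nodes with one extra node attached to the third node from one end (E_7). One simple-root ordering that puts it in standard form is (alpha_3, alpha_6, alpha_1, alpha_2, alpha_4, alpha_7, alpha_5). So the algebra is type E_7.

E7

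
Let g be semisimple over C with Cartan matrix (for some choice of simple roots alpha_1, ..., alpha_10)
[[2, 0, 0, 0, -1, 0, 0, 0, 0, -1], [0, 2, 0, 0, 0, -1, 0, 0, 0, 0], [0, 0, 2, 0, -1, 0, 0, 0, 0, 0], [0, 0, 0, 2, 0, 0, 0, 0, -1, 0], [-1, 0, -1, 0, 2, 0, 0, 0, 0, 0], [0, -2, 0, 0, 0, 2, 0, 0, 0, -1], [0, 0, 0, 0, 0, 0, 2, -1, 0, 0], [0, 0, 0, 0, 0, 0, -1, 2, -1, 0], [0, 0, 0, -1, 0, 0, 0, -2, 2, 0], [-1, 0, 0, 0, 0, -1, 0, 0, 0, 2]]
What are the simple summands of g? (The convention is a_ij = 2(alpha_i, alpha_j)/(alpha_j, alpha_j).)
The diagram associated to this matrix has two connected components: the simple roots {alpha_1, alpha_2, alpha_3, alpha_5, alpha_6, alpha_10} form a chain of 6 nodes with a double edge at one end; the terminal node there is the unique short simple root (B_6), and {alpha_4, alpha_7, alpha_8, alpha_9} form a chain of 4 nodes with a double edge between the middle two (F_4). A semisimple Lie algebra decomposes uniquely as the direct sum of simple ideals, one per connected component of its Dynkin diagram, so g ≅ B_6 ⊕ F_4 (dimension 78 + 52 = 130).

B6 ⊕ F4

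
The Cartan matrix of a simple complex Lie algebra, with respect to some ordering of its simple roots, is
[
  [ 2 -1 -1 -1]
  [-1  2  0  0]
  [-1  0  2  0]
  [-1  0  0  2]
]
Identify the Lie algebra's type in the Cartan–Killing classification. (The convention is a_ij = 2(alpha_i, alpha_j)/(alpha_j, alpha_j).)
D_4

The matrix has rank 4 with 2's on the diagonal. Reading the off-diagonal entries as Dynkin edges (a single edge where a_ij = a_ji = -1; a double or triple edge where a_ij * a_ji = 2 or 3), the diagram is a chain of 2 nodes with a fork of two nodes at one end (D_4). One simple-root ordering that puts it in standard form is (alpha_2, alpha_1, alpha_4, alpha_3). So the algebra is type D_4, i.e. so(8).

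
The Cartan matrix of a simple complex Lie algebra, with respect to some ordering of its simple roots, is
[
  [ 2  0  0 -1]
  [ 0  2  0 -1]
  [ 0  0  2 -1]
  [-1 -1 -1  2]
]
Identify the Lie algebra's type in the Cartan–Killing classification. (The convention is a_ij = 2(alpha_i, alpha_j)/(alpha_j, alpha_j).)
type D_4

The matrix has rank 4 with 2's on the diagonal. Reading the off-diagonal entries as Dynkin edges (a single edge where a_ij = a_ji = -1; a double or triple edge where a_ij * a_ji = 2 or 3), the diagram is a chain of 2 nodes with a fork of two nodes at one end (D_4). One simple-root ordering that puts it in standard form is (alpha_2, alpha_4, alpha_3, alpha_1). So the algebra is type D_4, i.e. so(8).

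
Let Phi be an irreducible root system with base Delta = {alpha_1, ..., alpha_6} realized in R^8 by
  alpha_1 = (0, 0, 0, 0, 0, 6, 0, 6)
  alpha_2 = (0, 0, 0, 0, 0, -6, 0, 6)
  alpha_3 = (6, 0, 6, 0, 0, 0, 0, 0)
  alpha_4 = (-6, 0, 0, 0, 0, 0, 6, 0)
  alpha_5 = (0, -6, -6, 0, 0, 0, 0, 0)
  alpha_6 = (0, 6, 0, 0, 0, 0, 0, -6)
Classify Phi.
Compute the Cartan integers a_ij = 2(alpha_i, alpha_j)/(alpha_j, alpha_j); the resulting 6x6 Cartan matrix is
[[2, 0, 0, 0, 0, -1], [0, 2, 0, 0, 0, -1], [0, 0, 2, -1, -1, 0], [0, 0, -1, 2, 0, 0], [0, 0, -1, 0, 2, -1], [-1, -1, 0, 0, -1, 2]].
All simple roots have the same length, so the diagram is simply laced. The associated Dynkin diagram is a chain of 4 nodes with a fork of two nodes at one end (D_6), so the type is D_6 (the algebra so(12)).

D6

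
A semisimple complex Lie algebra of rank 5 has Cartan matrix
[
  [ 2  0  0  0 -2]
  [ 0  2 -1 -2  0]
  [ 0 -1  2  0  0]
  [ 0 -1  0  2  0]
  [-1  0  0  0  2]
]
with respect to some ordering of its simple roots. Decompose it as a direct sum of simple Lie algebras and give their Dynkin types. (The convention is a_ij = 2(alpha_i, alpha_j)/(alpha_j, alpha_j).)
B_2 (so(5)) + B_3 (so(7))

The diagram associated to this matrix has two connected components: the simple roots {alpha_1, alpha_5} form a chain of 2 nodes with a double edge at one end; the terminal node there is the unique short simple root (B_2), and {alpha_2, alpha_3, alpha_4} form a chain of 3 nodes with a double edge at one end; the terminal node there is the unique short simple root (B_3). A semisimple Lie algebra decomposes uniquely as the direct sum of simple ideals, one per connected component of its Dynkin diagram, so g ≅ B_2 ⊕ B_3 (dimension 10 + 21 = 31).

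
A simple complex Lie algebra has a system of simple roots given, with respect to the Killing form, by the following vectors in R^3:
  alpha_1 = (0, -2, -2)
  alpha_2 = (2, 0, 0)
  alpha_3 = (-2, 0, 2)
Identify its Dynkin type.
Compute the Cartan integers a_ij = 2(alpha_i, alpha_j)/(alpha_j, alpha_j); the resulting 3x3 Cartan matrix is
[[2, 0, -1], [0, 2, -1], [-1, -2, 2]].
The roots have two lengths (squared-length ratio 2:1); the short ones are alpha_{2}. The associated Dynkin diagram is a chain of 3 nodes with a double edge at one end; the terminal node there is the unique short simple root (B_3), so the type is B_3 (the algebra so(7)).

B3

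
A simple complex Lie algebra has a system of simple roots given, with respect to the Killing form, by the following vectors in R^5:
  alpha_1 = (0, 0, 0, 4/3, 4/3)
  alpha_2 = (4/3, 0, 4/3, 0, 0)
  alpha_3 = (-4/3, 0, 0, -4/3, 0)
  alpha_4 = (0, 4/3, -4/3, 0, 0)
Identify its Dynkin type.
A4

Compute the Cartan integers a_ij = 2(alpha_i, alpha_j)/(alpha_j, alpha_j); the resulting 4x4 Cartan matrix is
[[2, 0, -1, 0], [0, 2, -1, -1], [-1, -1, 2, 0], [0, -1, 0, 2]].
All simple roots have the same length, so the diagram is simply laced. The associated Dynkin diagram is a chain of 4 nodes with single edges (A_4), so the type is A_4 (the algebra sl(5)).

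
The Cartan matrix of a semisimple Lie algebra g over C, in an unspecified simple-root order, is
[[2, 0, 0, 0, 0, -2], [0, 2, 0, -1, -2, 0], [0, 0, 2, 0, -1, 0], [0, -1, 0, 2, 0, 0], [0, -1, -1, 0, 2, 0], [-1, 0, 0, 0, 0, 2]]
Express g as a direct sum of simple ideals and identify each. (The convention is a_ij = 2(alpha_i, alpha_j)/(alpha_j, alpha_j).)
B2 ⊕ F4

The diagram associated to this matrix has two connected components: the simple roots {alpha_1, alpha_6} form a chain of 2 nodes with a double edge at one end; the terminal node there is the unique short simple root (B_2), and {alpha_2, alpha_3, alpha_4, alpha_5} form a chain of 4 nodes with a double edge between the middle two (F_4). A semisimple Lie algebra decomposes uniquely as the direct sum of simple ideals, one per connected component of its Dynkin diagram, so g ≅ B_2 ⊕ F_4 (dimension 10 + 52 = 62).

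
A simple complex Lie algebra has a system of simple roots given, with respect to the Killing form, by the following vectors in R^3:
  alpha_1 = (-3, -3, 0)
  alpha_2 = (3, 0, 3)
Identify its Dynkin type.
Compute the Cartan integers a_ij = 2(alpha_i, alpha_j)/(alpha_j, alpha_j); the resulting 2x2 Cartan matrix is
[[2, -1], [-1, 2]].
All simple roots have the same length, so the diagram is simply laced. The associated Dynkin diagram is a chain of 2 nodes with single edges (A_2), so the type is A_2 (the algebra sl(3)).

A2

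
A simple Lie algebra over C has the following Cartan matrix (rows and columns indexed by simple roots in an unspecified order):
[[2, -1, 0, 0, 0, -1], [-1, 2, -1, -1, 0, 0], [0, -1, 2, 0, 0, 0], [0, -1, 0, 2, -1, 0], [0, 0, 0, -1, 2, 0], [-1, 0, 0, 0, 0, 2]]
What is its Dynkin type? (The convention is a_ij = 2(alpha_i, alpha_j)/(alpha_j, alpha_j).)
The matrix has rank 6 with 2's on the diagonal. Reading the off-diagonal entries as Dynkin edges (a single edge where a_ij = a_ji = -1; a double or triple edge where a_ij * a_ji = 2 or 3), the diagram is a chain of 5 nodes with one extra node attached to the third node from one end (E_6). One simple-root ordering that puts it in standard form is (alpha_6, alpha_3, alpha_1, alpha_2, alpha_4, alpha_5). So the algebra is type E_6.

E6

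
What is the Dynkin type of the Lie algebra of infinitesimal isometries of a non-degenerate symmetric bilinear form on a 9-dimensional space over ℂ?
This is so(9) with 9 odd, which has dimension 9(9-1)/2 = 36 and rank (9-1)/2 = 4. In the classification of classical Lie algebras, the orthogonal algebra so(2n+1) in an odd number of variables has type B_n; here n = 4, so the Dynkin diagram is a chain of 4 nodes with a double edge at one end; the terminal node there is the unique short simple root (B_4). Hence the type is B_4.

B_4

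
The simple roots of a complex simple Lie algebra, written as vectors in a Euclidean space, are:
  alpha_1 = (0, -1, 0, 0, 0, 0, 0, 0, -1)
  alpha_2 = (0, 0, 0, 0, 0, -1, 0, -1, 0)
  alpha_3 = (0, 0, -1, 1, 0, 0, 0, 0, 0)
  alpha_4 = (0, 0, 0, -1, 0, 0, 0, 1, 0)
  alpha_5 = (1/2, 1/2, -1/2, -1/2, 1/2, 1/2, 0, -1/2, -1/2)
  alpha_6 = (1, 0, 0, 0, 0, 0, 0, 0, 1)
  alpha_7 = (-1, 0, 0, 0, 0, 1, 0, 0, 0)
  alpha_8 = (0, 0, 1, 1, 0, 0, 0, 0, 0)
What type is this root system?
type E_8

Compute the Cartan integers a_ij = 2(alpha_i, alpha_j)/(alpha_j, alpha_j); the resulting 8x8 Cartan matrix is
[[2, 0, 0, 0, 0, -1, 0, 0], [0, 2, 0, -1, 0, 0, -1, 0], [0, 0, 2, -1, 0, 0, 0, 0], [0, -1, -1, 2, 0, 0, 0, -1], [0, 0, 0, 0, 2, 0, 0, -1], [-1, 0, 0, 0, 0, 2, -1, 0], [0, -1, 0, 0, 0, -1, 2, 0], [0, 0, 0, -1, -1, 0, 0, 2]].
All simple roots have the same length, so the diagram is simply laced. The associated Dynkin diagram is a chain of 7 nodes with one extra node attached to the third node from one end (E_8), so the type is E_8.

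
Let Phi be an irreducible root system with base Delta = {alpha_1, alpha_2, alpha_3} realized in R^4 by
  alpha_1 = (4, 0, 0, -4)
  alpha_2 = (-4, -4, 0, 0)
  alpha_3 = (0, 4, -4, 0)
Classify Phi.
Compute the Cartan integers a_ij = 2(alpha_i, alpha_j)/(alpha_j, alpha_j); the resulting 3x3 Cartan matrix is
[[2, -1, 0], [-1, 2, -1], [0, -1, 2]].
All simple roots have the same length, so the diagram is simply laced. The associated Dynkin diagram is a chain of 3 nodes with single edges (A_3), so the type is A_3 (the algebra sl(4)).

type A_3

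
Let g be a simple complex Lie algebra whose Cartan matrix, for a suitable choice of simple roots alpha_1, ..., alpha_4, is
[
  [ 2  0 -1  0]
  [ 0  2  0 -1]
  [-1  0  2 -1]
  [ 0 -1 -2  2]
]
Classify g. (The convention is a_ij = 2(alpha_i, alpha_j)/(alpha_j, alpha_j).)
The matrix has rank 4 with 2's on the diagonal. Reading the off-diagonal entries as Dynkin edges (a single edge where a_ij = a_ji = -1; a double or triple edge where a_ij * a_ji = 2 or 3), the diagram is a chain of 4 nodes with a double edge between the middle two (F_4). One simple-root ordering that puts it in standard form is (alpha_2, alpha_4, alpha_3, alpha_1). So the algebra is type F_4.

F4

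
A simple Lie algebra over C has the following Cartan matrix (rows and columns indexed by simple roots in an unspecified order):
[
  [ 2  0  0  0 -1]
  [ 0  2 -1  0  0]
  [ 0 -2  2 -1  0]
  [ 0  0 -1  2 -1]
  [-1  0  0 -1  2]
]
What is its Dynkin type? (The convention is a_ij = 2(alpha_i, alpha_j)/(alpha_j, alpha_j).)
The matrix has rank 5 with 2's on the diagonal. Reading the off-diagonal entries as Dynkin edges (a single edge where a_ij = a_ji = -1; a double or triple edge where a_ij * a_ji = 2 or 3), the diagram is a chain of 5 nodes with a double edge at one end; the terminal node there is the unique short simple root (B_5). One simple-root ordering that puts it in standard form is (alpha_1, alpha_5, alpha_4, alpha_3, alpha_2). So the algebra is type B_5, i.e. so(11).

B_5 (so(11))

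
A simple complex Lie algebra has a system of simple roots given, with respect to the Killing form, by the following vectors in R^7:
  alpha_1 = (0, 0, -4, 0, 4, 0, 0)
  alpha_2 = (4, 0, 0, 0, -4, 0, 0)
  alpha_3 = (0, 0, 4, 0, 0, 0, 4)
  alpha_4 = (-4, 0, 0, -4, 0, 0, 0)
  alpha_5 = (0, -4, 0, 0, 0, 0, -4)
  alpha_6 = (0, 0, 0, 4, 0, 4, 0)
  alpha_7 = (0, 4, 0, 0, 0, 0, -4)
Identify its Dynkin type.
type D_7

Compute the Cartan integers a_ij = 2(alpha_i, alpha_j)/(alpha_j, alpha_j); the resulting 7x7 Cartan matrix is
[[2, -1, -1, 0, 0, 0, 0], [-1, 2, 0, -1, 0, 0, 0], [-1, 0, 2, 0, -1, 0, -1], [0, -1, 0, 2, 0, -1, 0], [0, 0, -1, 0, 2, 0, 0], [0, 0, 0, -1, 0, 2, 0], [0, 0, -1, 0, 0, 0, 2]].
All simple roots have the same length, so the diagram is simply laced. The associated Dynkin diagram is a chain of 5 nodes with a fork of two nodes at one end (D_7), so the type is D_7 (the algebra so(14)).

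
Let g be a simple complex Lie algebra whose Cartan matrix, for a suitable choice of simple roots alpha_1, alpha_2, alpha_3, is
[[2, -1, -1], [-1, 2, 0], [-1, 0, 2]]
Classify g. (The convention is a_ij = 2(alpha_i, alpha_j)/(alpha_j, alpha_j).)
A_3 (sl(4))

The matrix has rank 3 with 2's on the diagonal. Reading the off-diagonal entries as Dynkin edges (a single edge where a_ij = a_ji = -1; a double or triple edge where a_ij * a_ji = 2 or 3), the diagram is a chain of 3 nodes with single edges (A_3). One simple-root ordering that puts it in standard form is (alpha_3, alpha_1, alpha_2). So the algebra is type A_3, i.e. sl(4).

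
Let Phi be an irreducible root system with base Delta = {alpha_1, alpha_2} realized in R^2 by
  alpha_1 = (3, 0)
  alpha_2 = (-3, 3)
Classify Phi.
Compute the Cartan integers a_ij = 2(alpha_i, alpha_j)/(alpha_j, alpha_j); the resulting 2x2 Cartan matrix is
[[2, -1], [-2, 2]].
The roots have two lengths (squared-length ratio 2:1); the short ones are alpha_{1}. The associated Dynkin diagram is a chain of 2 nodes with a double edge at one end; the terminal node there is the unique short simple root (B_2), so the type is B_2 (the algebra so(5)).

B_2 (so(5))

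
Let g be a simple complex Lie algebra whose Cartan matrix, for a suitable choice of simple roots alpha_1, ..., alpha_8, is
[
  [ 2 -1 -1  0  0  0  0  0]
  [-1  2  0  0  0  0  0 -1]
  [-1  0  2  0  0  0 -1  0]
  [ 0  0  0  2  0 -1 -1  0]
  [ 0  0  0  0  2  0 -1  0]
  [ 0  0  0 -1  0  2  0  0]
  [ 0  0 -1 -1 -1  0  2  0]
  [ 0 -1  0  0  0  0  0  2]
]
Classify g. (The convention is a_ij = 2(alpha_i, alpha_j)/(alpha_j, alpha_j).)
E_8

The matrix has rank 8 with 2's on the diagonal. Reading the off-diagonal entries as Dynkin edges (a single edge where a_ij = a_ji = -1; a double or triple edge where a_ij * a_ji = 2 or 3), the diagram is a chain of 7 nodes with one extra node attached to the third node from one end (E_8). One simple-root ordering that puts it in standard form is (alpha_6, alpha_5, alpha_4, alpha_7, alpha_3, alpha_1, alpha_2, alpha_8). So the algebra is type E_8.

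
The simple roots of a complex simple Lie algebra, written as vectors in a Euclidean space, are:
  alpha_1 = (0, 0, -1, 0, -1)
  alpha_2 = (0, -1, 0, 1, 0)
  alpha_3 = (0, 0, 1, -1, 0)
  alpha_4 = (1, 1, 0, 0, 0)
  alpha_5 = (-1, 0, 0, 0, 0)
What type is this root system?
Compute the Cartan integers a_ij = 2(alpha_i, alpha_j)/(alpha_j, alpha_j); the resulting 5x5 Cartan matrix is
[[2, 0, -1, 0, 0], [0, 2, -1, -1, 0], [-1, -1, 2, 0, 0], [0, -1, 0, 2, -2], [0, 0, 0, -1, 2]].
The roots have two lengths (squared-length ratio 2:1); the short ones are alpha_{5}. The associated Dynkin diagram is a chain of 5 nodes with a double edge at one end; the terminal node there is the unique short simple root (B_5), so the type is B_5 (the algebra so(11)).

B_5 (so(11))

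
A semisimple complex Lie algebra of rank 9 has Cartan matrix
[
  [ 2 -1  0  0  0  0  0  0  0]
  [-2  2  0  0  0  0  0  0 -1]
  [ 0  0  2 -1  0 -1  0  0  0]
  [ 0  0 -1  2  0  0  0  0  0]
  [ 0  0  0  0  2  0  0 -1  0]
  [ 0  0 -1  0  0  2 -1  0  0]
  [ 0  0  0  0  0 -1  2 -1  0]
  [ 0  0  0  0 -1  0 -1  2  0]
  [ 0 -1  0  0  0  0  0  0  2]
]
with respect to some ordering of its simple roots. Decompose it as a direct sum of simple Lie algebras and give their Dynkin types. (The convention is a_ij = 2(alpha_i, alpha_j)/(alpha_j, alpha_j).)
A6 ⊕ B3

The diagram associated to this matrix has two connected components: the simple roots {alpha_3, alpha_4, alpha_5, alpha_6, alpha_7, alpha_8} form a chain of 6 nodes with single edges (A_6), and {alpha_1, alpha_2, alpha_9} form a chain of 3 nodes with a double edge at one end; the terminal node there is the unique short simple root (B_3). A semisimple Lie algebra decomposes uniquely as the direct sum of simple ideals, one per connected component of its Dynkin diagram, so g ≅ A_6 ⊕ B_3 (dimension 48 + 21 = 69).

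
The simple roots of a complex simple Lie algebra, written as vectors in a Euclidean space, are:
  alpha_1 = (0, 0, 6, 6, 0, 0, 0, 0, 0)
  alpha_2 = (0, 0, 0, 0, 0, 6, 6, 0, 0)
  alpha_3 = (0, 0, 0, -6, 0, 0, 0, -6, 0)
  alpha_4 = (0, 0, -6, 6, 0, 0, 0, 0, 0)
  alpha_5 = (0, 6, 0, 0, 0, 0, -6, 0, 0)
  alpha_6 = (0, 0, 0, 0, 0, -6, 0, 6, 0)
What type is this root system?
Compute the Cartan integers a_ij = 2(alpha_i, alpha_j)/(alpha_j, alpha_j); the resulting 6x6 Cartan matrix is
[[2, 0, -1, 0, 0, 0], [0, 2, 0, 0, -1, -1], [-1, 0, 2, -1, 0, -1], [0, 0, -1, 2, 0, 0], [0, -1, 0, 0, 2, 0], [0, -1, -1, 0, 0, 2]].
All simple roots have the same length, so the diagram is simply laced. The associated Dynkin diagram is a chain of 4 nodes with a fork of two nodes at one end (D_6), so the type is D_6 (the algebra so(12)).

D_6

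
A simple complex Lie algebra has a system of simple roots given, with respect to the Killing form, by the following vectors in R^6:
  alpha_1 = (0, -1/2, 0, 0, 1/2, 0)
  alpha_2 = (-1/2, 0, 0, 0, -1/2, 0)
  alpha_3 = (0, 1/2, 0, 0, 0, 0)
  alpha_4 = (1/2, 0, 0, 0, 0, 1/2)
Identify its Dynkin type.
B_4

Compute the Cartan integers a_ij = 2(alpha_i, alpha_j)/(alpha_j, alpha_j); the resulting 4x4 Cartan matrix is
[[2, -1, -2, 0], [-1, 2, 0, -1], [-1, 0, 2, 0], [0, -1, 0, 2]].
The roots have two lengths (squared-length ratio 2:1); the short ones are alpha_{3}. The associated Dynkin diagram is a chain of 4 nodes with a double edge at one end; the terminal node there is the unique short simple root (B_4), so the type is B_4 (the algebra so(9)).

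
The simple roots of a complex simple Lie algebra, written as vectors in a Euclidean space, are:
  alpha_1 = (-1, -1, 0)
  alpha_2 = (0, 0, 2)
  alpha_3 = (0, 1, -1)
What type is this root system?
C3

Compute the Cartan integers a_ij = 2(alpha_i, alpha_j)/(alpha_j, alpha_j); the resulting 3x3 Cartan matrix is
[[2, 0, -1], [0, 2, -2], [-1, -1, 2]].
The roots have two lengths (squared-length ratio 2:1); the short ones are alpha_{1,3}. The associated Dynkin diagram is a chain of 3 nodes with a double edge at one end; the terminal node there is the unique long simple root (C_3), so the type is C_3 (the algebra sp(6)).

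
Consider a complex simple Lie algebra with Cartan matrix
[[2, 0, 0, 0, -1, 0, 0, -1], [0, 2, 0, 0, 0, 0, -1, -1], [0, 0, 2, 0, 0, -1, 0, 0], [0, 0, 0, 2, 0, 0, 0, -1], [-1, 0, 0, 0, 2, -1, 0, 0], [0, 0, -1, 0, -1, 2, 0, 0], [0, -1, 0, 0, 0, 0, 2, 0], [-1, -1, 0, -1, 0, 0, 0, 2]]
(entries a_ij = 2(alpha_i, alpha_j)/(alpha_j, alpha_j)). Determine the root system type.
type E_8

The matrix has rank 8 with 2's on the diagonal. Reading the off-diagonal entries as Dynkin edges (a single edge where a_ij = a_ji = -1; a double or triple edge where a_ij * a_ji = 2 or 3), the diagram is a chain of 7 nodes with one extra node attached to the third node from one end (E_8). One simple-root ordering that puts it in standard form is (alpha_7, alpha_4, alpha_2, alpha_8, alpha_1, alpha_5, alpha_6, alpha_3). So the algebra is type E_8.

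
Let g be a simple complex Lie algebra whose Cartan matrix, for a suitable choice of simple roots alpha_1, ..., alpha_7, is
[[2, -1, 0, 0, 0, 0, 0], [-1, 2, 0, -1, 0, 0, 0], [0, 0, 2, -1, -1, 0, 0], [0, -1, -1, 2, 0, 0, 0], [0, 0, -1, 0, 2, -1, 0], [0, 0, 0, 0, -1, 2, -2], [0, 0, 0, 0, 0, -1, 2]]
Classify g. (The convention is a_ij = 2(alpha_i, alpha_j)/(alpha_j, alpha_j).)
The matrix has rank 7 with 2's on the diagonal. Reading the off-diagonal entries as Dynkin edges (a single edge where a_ij = a_ji = -1; a double or triple edge where a_ij * a_ji = 2 or 3), the diagram is a chain of 7 nodes with a double edge at one end; the terminal node there is the unique short simple root (B_7). One simple-root ordering that puts it in standard form is (alpha_1, alpha_2, alpha_4, alpha_3, alpha_5, alpha_6, alpha_7). So the algebra is type B_7, i.e. so(15).

B_7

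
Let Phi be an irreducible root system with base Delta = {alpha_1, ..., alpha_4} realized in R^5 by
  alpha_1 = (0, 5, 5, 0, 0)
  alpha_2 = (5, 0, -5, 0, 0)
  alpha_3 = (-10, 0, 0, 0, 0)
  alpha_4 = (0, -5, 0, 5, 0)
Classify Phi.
Compute the Cartan integers a_ij = 2(alpha_i, alpha_j)/(alpha_j, alpha_j); the resulting 4x4 Cartan matrix is
[[2, -1, 0, -1], [-1, 2, -1, 0], [0, -2, 2, 0], [-1, 0, 0, 2]].
The roots have two lengths (squared-length ratio 2:1); the short ones are alpha_{1,2,4}. The associated Dynkin diagram is a chain of 4 nodes with a double edge at one end; the terminal node there is the unique long simple root (C_4), so the type is C_4 (the algebra sp(8)).

type C_4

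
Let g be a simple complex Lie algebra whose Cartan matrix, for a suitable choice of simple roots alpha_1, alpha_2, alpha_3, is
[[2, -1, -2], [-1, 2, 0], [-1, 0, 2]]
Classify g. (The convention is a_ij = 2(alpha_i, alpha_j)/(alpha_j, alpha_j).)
B_3 (so(7))

The matrix has rank 3 with 2's on the diagonal. Reading the off-diagonal entries as Dynkin edges (a single edge where a_ij = a_ji = -1; a double or triple edge where a_ij * a_ji = 2 or 3), the diagram is a chain of 3 nodes with a double edge at one end; the terminal node there is the unique short simple root (B_3). One simple-root ordering that puts it in standard form is (alpha_2, alpha_1, alpha_3). So the algebra is type B_3, i.e. so(7).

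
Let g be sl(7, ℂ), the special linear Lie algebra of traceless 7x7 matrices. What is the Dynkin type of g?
This is sl(7), which has dimension 7^2 - 1 = 48 and rank 7 - 1 = 6 (a Cartan subalgebra is the diagonal traceless matrices). In the classification of classical Lie algebras, the special linear algebra sl(n+1) has type A_n; here n = 6, so the Dynkin diagram is a chain of 6 nodes with single edges (A_6). Hence the type is A_6.

type A_6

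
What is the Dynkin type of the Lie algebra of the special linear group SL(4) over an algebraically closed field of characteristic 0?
This is sl(4), which has dimension 4^2 - 1 = 15 and rank 4 - 1 = 3 (a Cartan subalgebra is the diagonal traceless matrices). In the classification of classical Lie algebras, the special linear algebra sl(n+1) has type A_n; here n = 3, so the Dynkin diagram is a chain of 3 nodes with single edges (A_3). Hence the type is A_3.

type A_3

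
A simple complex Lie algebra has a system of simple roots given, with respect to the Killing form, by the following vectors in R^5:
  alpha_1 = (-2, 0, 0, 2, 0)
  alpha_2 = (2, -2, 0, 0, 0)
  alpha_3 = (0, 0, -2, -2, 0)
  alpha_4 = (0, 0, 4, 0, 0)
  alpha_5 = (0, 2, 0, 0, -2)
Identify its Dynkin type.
Compute the Cartan integers a_ij = 2(alpha_i, alpha_j)/(alpha_j, alpha_j); the resulting 5x5 Cartan matrix is
[[2, -1, -1, 0, 0], [-1, 2, 0, 0, -1], [-1, 0, 2, -1, 0], [0, 0, -2, 2, 0], [0, -1, 0, 0, 2]].
The roots have two lengths (squared-length ratio 2:1); the short ones are alpha_{1,2,3,5}. The associated Dynkin diagram is a chain of 5 nodes with a double edge at one end; the terminal node there is the unique long simple root (C_5), so the type is C_5 (the algebra sp(10)).

C_5 (sp(10))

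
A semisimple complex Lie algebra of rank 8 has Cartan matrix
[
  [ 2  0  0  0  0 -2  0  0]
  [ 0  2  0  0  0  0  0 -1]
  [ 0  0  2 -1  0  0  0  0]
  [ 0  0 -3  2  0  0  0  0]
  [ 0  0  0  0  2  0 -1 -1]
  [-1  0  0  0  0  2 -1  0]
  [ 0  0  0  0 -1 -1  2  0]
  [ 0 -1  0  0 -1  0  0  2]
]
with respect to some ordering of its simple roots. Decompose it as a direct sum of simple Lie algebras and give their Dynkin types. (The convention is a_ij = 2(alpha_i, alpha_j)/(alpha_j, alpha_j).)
C_6 (sp(12)) ⊕ G_2

The diagram associated to this matrix has two connected components: the simple roots {alpha_1, alpha_2, alpha_5, alpha_6, alpha_7, alpha_8} form a chain of 6 nodes with a double edge at one end; the terminal node there is the unique long simple root (C_6), and {alpha_3, alpha_4} form two nodes joined by a triple edge (G_2). A semisimple Lie algebra decomposes uniquely as the direct sum of simple ideals, one per connected component of its Dynkin diagram, so g ≅ C_6 ⊕ G_2 (dimension 78 + 14 = 92).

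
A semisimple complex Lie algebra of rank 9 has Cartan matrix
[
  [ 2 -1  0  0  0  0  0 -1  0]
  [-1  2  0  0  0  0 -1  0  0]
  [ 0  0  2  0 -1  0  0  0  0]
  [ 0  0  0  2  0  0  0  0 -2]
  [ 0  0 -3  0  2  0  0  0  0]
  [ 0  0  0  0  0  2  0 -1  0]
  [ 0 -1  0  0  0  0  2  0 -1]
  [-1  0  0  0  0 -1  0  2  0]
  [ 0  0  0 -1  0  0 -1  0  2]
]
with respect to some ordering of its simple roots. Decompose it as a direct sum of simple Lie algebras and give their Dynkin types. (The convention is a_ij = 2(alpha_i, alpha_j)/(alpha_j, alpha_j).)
C7 + G2

The diagram associated to this matrix has two connected components: the simple roots {alpha_1, alpha_2, alpha_4, alpha_6, alpha_7, alpha_8, alpha_9} form a chain of 7 nodes with a double edge at one end; the terminal node there is the unique long simple root (C_7), and {alpha_3, alpha_5} form two nodes joined by a triple edge (G_2). A semisimple Lie algebra decomposes uniquely as the direct sum of simple ideals, one per connected component of its Dynkin diagram, so g ≅ C_7 ⊕ G_2 (dimension 105 + 14 = 119).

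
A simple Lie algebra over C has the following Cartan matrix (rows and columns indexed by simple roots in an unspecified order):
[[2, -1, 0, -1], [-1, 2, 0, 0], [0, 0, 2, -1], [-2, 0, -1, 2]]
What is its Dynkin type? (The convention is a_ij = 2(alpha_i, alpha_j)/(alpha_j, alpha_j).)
The matrix has rank 4 with 2's on the diagonal. Reading the off-diagonal entries as Dynkin edges (a single edge where a_ij = a_ji = -1; a double or triple edge where a_ij * a_ji = 2 or 3), the diagram is a chain of 4 nodes with a double edge between the middle two (F_4). One simple-root ordering that puts it in standard form is (alpha_3, alpha_4, alpha_1, alpha_2). So the algebra is type F_4.

F_4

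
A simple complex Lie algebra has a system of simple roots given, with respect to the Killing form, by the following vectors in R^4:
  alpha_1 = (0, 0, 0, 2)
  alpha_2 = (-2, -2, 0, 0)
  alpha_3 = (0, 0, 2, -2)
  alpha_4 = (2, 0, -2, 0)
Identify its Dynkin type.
Compute the Cartan integers a_ij = 2(alpha_i, alpha_j)/(alpha_j, alpha_j); the resulting 4x4 Cartan matrix is
[[2, 0, -1, 0], [0, 2, 0, -1], [-2, 0, 2, -1], [0, -1, -1, 2]].
The roots have two lengths (squared-length ratio 2:1); the short ones are alpha_{1}. The associated Dynkin diagram is a chain of 4 nodes with a double edge at one end; the terminal node there is the unique short simple root (B_4), so the type is B_4 (the algebra so(9)).

type B_4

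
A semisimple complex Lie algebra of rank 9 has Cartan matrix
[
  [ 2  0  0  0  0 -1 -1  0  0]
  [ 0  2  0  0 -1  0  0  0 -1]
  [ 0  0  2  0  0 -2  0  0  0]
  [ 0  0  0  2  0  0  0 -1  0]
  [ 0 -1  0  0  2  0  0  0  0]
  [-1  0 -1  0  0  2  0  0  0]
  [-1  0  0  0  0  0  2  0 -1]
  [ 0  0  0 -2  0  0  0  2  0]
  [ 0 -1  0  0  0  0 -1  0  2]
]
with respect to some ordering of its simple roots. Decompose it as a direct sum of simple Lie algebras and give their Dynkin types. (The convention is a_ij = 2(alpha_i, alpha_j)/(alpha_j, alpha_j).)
B_2 (so(5)) ⊕ C_7 (sp(14))

The diagram associated to this matrix has two connected components: the simple roots {alpha_4, alpha_8} form a chain of 2 nodes with a double edge at one end; the terminal node there is the unique short simple root (B_2), and {alpha_1, alpha_2, alpha_3, alpha_5, alpha_6, alpha_7, alpha_9} form a chain of 7 nodes with a double edge at one end; the terminal node there is the unique long simple root (C_7). A semisimple Lie algebra decomposes uniquely as the direct sum of simple ideals, one per connected component of its Dynkin diagram, so g ≅ B_2 ⊕ C_7 (dimension 10 + 105 = 115).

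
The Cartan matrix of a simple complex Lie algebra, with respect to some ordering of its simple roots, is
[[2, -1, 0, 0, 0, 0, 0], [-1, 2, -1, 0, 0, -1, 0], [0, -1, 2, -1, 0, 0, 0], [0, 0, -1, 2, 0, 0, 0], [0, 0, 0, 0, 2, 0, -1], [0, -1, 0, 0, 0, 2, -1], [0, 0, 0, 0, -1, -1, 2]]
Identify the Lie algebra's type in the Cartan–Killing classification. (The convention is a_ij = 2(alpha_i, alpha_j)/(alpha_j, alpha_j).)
The matrix has rank 7 with 2's on the diagonal. Reading the off-diagonal entries as Dynkin edges (a single edge where a_ij = a_ji = -1; a double or triple edge where a_ij * a_ji = 2 or 3), the diagram is a chain of 6 nodes with one extra node attached to the third node from one end (E_7). One simple-root ordering that puts it in standard form is (alpha_4, alpha_1, alpha_3, alpha_2, alpha_6, alpha_7, alpha_5). So the algebra is type E_7.

E_7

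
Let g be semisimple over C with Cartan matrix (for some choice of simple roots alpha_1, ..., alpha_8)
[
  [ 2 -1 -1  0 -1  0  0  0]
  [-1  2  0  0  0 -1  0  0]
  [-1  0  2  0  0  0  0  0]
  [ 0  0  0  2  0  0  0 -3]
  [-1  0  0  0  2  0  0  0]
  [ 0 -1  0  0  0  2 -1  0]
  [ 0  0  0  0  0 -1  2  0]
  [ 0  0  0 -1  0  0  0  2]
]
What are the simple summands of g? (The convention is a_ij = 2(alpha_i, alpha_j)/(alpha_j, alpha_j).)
D6 + G2

The diagram associated to this matrix has two connected components: the simple roots {alpha_1, alpha_2, alpha_3, alpha_5, alpha_6, alpha_7} form a chain of 4 nodes with a fork of two nodes at one end (D_6), and {alpha_4, alpha_8} form two nodes joined by a triple edge (G_2). A semisimple Lie algebra decomposes uniquely as the direct sum of simple ideals, one per connected component of its Dynkin diagram, so g ≅ D_6 ⊕ G_2 (dimension 66 + 14 = 80).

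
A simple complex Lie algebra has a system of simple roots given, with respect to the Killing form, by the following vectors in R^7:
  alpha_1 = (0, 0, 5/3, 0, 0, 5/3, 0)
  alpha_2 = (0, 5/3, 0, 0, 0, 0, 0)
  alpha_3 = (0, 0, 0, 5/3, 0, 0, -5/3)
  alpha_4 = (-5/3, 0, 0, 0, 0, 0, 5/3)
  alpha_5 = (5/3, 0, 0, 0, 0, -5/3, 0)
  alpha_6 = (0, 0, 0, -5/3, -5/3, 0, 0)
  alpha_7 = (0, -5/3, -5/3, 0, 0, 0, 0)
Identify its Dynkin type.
Compute the Cartan integers a_ij = 2(alpha_i, alpha_j)/(alpha_j, alpha_j); the resulting 7x7 Cartan matrix is
[[2, 0, 0, 0, -1, 0, -1], [0, 2, 0, 0, 0, 0, -1], [0, 0, 2, -1, 0, -1, 0], [0, 0, -1, 2, -1, 0, 0], [-1, 0, 0, -1, 2, 0, 0], [0, 0, -1, 0, 0, 2, 0], [-1, -2, 0, 0, 0, 0, 2]].
The roots have two lengths (squared-length ratio 2:1); the short ones are alpha_{2}. The associated Dynkin diagram is a chain of 7 nodes with a double edge at one end; the terminal node there is the unique short simple root (B_7), so the type is B_7 (the algebra so(15)).

B_7 (so(15))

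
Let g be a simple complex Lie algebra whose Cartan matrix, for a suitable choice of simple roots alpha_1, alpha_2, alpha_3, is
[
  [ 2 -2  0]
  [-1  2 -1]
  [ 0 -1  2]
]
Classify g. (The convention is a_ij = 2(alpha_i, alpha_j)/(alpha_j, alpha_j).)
type C_3

The matrix has rank 3 with 2's on the diagonal. Reading the off-diagonal entries as Dynkin edges (a single edge where a_ij = a_ji = -1; a double or triple edge where a_ij * a_ji = 2 or 3), the diagram is a chain of 3 nodes with a double edge at one end; the terminal node there is the unique long simple root (C_3). One simple-root ordering that puts it in standard form is (alpha_3, alpha_2, alpha_1). So the algebra is type C_3, i.e. sp(6).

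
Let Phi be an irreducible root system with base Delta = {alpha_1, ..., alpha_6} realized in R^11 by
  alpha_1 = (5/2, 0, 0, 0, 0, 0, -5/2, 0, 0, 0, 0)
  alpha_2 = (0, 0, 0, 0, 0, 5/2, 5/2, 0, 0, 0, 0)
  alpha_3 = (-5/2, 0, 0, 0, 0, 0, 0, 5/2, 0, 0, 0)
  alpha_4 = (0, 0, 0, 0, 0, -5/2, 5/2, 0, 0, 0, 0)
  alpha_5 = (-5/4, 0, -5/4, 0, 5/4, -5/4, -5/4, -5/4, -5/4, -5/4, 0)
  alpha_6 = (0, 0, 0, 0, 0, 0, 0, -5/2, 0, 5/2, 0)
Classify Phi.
Compute the Cartan integers a_ij = 2(alpha_i, alpha_j)/(alpha_j, alpha_j); the resulting 6x6 Cartan matrix is
[[2, -1, -1, -1, 0, 0], [-1, 2, 0, 0, -1, 0], [-1, 0, 2, 0, 0, -1], [-1, 0, 0, 2, 0, 0], [0, -1, 0, 0, 2, 0], [0, 0, -1, 0, 0, 2]].
All simple roots have the same length, so the diagram is simply laced. The associated Dynkin diagram is a chain of 5 nodes with one extra node attached to the third node from one end (E_6), so the type is E_6.

E6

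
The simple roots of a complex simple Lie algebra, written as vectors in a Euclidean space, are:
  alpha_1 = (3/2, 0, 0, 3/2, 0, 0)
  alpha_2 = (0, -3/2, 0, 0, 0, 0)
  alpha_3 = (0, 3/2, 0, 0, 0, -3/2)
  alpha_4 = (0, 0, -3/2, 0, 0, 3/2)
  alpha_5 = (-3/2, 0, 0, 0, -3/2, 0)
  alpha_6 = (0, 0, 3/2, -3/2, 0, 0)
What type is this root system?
B_6 (so(13))

Compute the Cartan integers a_ij = 2(alpha_i, alpha_j)/(alpha_j, alpha_j); the resulting 6x6 Cartan matrix is
[[2, 0, 0, 0, -1, -1], [0, 2, -1, 0, 0, 0], [0, -2, 2, -1, 0, 0], [0, 0, -1, 2, 0, -1], [-1, 0, 0, 0, 2, 0], [-1, 0, 0, -1, 0, 2]].
The roots have two lengths (squared-length ratio 2:1); the short ones are alpha_{2}. The associated Dynkin diagram is a chain of 6 nodes with a double edge at one end; the terminal node there is the unique short simple root (B_6), so the type is B_6 (the algebra so(13)).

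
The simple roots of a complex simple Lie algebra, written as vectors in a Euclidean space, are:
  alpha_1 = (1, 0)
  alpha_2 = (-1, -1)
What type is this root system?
Compute the Cartan integers a_ij = 2(alpha_i, alpha_j)/(alpha_j, alpha_j); the resulting 2x2 Cartan matrix is
[[2, -1], [-2, 2]].
The roots have two lengths (squared-length ratio 2:1); the short ones are alpha_{1}. The associated Dynkin diagram is a chain of 2 nodes with a double edge at one end; the terminal node there is the unique short simple root (B_2), so the type is B_2 (the algebra so(5)).

B2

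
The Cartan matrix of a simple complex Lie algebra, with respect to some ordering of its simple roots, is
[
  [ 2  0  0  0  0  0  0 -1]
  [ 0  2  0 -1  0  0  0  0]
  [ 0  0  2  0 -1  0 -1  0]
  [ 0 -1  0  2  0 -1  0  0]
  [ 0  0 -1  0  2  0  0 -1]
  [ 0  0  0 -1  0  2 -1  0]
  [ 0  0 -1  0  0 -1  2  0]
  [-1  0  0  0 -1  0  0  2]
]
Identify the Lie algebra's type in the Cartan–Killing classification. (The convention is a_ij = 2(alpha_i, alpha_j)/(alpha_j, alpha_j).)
The matrix has rank 8 with 2's on the diagonal. Reading the off-diagonal entries as Dynkin edges (a single edge where a_ij = a_ji = -1; a double or triple edge where a_ij * a_ji = 2 or 3), the diagram is a chain of 8 nodes with single edges (A_8). One simple-root ordering that puts it in standard form is (alpha_2, alpha_4, alpha_6, alpha_7, alpha_3, alpha_5, alpha_8, alpha_1). So the algebra is type A_8, i.e. sl(9).

A_8 (sl(9))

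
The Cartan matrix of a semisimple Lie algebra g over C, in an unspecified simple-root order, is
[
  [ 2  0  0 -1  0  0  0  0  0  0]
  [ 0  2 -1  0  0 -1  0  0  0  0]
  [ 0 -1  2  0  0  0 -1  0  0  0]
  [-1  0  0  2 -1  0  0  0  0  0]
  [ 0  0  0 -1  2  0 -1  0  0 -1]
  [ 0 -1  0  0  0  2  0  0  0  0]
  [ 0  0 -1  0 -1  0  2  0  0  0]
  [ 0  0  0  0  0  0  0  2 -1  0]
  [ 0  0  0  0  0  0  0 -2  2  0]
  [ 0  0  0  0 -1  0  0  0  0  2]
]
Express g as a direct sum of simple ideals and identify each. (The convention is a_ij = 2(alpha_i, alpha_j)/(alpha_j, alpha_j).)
The diagram associated to this matrix has two connected components: the simple roots {alpha_8, alpha_9} form a chain of 2 nodes with a double edge at one end; the terminal node there is the unique short simple root (B_2), and {alpha_1, alpha_2, alpha_3, alpha_4, alpha_5, alpha_6, alpha_7, alpha_10} form a chain of 7 nodes with one extra node attached to the third node from one end (E_8). A semisimple Lie algebra decomposes uniquely as the direct sum of simple ideals, one per connected component of its Dynkin diagram, so g ≅ B_2 ⊕ E_8 (dimension 10 + 248 = 258).

B2 ⊕ E8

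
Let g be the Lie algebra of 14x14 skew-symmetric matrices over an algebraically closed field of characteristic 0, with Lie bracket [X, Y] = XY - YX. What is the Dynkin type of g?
D_7

This is so(14) with 14 even, which has dimension 14(14-1)/2 = 91 and rank 14/2 = 7. In the classification of classical Lie algebras, the orthogonal algebra so(2n) in an even number of variables has type D_n; here n = 7, so the Dynkin diagram is a chain of 5 nodes with a fork of two nodes at one end (D_7). Hence the type is D_7.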